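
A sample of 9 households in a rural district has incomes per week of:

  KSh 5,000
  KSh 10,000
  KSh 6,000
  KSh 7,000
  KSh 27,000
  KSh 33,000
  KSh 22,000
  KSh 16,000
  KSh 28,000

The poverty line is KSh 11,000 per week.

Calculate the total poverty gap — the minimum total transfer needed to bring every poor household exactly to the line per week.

Below the line: KSh 5,000, KSh 6,000, KSh 7,000, KSh 10,000 (q = 4 of N = 9).
Individual gaps: 11000−5000 = 6000; 11000−6000 = 5000; 11000−7000 = 4000; 11000−10000 = 1000.
Aggregate gap = KSh 16,000.

KSh 16,000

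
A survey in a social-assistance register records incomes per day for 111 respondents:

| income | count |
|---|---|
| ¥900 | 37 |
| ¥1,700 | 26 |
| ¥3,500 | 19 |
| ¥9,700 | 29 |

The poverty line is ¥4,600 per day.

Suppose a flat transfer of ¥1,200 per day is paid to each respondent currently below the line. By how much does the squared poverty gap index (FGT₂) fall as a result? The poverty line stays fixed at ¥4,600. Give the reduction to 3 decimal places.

0.188

Before: below the line — 37×¥900, 26×¥1,700, 19×¥3,500; squared poverty gap index (FGT₂) = 0.31854.
After the ¥1,200 transfer: below the line — 37×¥2,100, 26×¥2,900; squared poverty gap index (FGT₂) = 0.13045.
Reduction = 0.31854 − 0.13045 = 0.188.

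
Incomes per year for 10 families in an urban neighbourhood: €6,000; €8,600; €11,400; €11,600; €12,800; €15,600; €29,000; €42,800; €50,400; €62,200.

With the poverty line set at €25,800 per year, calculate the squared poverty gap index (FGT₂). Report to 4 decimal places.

0.2058

Below z: €6,000, €8,600, €11,400, €11,600, €12,800, €15,600 (q = 6 of N = 10).
Normalized shortfalls: (25800−6000)/25800 = 0.7674; (25800−8600)/25800 = 0.6667; (25800−11400)/25800 = 0.5581; (25800−11600)/25800 = 0.5504; (25800−12800)/25800 = 0.5039; (25800−15600)/25800 = 0.3953.
Squared: 0.5890; 0.4444; 0.3115; 0.3029; 0.2539; 0.1563.
Sum = 2.058049; P₂ = 2.058049 / 10 = 0.2058.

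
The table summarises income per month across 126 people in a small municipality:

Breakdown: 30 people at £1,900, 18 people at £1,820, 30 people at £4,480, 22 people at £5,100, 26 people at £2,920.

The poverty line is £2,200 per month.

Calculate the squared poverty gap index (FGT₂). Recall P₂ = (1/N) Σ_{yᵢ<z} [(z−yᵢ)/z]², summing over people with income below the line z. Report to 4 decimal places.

0.0087

Below z: 18×£1,820, 30×£1,900 (q = 48 of N = 126).
Shortfall ratios: (2200−1820)/2200 = 0.1727 (×18); (2200−1900)/2200 = 0.1364 (×30).
Squared: 0.0298 (×18); 0.0186 (×30).
Sum = 1.094876; P₂ = 1.094876 / 126 = 0.0087.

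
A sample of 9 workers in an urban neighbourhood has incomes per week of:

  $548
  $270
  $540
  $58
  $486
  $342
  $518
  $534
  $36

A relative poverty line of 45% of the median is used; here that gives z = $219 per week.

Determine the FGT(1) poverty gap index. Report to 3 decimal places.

Below z: $36, $58 (q = 2 of N = 9).
Relative gaps: (219−36)/219 = 0.8356; (219−58)/219 = 0.7352.
Σ = 1.570776. Dividing by the full population N = 9 gives P₁ = 0.175.

0.175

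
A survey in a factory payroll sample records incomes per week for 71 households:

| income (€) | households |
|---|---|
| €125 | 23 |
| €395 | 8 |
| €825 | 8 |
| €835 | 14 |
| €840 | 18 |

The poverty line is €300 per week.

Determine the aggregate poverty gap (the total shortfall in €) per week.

Below z: 23×€125 (q = 23 of N = 71).
Individual gaps: 23×(300−125) = 4025.
Aggregate gap = €4,025.

€4,025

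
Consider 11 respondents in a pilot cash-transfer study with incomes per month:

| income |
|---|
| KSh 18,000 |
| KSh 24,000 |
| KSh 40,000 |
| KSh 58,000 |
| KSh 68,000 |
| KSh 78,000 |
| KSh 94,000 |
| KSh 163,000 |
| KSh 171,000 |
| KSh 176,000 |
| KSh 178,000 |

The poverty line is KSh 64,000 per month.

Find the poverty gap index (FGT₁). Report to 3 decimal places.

0.165

Incomes under z: KSh 18,000, KSh 24,000, KSh 40,000, KSh 58,000 (q = 4 of N = 11).
Shortfall ratios: (64000−18000)/64000 = 0.7188; (64000−24000)/64000 = 0.6250; (64000−40000)/64000 = 0.3750; (64000−58000)/64000 = 0.0938.
Σ = 1.812500. Dividing by the full population N = 11 gives P₁ = 0.165.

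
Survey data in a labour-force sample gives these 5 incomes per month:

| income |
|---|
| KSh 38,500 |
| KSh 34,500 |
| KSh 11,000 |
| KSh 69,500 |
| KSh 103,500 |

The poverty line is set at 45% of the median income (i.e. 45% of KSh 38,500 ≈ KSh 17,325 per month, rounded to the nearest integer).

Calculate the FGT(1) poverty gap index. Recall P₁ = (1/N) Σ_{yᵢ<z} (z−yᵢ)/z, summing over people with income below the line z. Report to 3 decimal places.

0.073

Incomes under z: KSh 11,000 (q = 1 of N = 5).
Normalized shortfalls: (17325−11000)/17325 = 0.3651.
Σ = 0.365079. Dividing by the full population N = 5 gives P₁ = 0.073.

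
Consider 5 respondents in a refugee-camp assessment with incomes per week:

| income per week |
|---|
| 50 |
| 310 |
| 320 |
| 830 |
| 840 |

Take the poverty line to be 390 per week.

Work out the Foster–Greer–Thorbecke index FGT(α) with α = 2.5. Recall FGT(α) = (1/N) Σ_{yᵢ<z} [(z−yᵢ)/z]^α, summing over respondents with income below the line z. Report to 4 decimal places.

Incomes under z: 50, 310, 320 (q = 3 of N = 5).
Relative gaps: (390−50)/390 = 0.8718; (390−310)/390 = 0.2051; (390−320)/390 = 0.1795.
Raised to α = 2.5: 0.70964; 0.01906; 0.01365.
Sum = 0.742342; FGT(2.5) = 0.742342 / 5 = 0.1485.

0.1485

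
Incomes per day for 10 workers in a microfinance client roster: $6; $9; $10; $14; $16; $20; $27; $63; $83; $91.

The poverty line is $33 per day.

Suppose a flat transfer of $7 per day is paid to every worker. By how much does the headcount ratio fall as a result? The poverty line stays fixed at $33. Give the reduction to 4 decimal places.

0.1000

Before: below the line — $6, $9, $10, $14, $16, $20, $27; headcount ratio = 0.700000.
After the $7 transfer: below the line — $13, $16, $17, $21, $23, $27; headcount ratio = 0.600000.
Reduction = 0.700000 − 0.600000 = 0.1000.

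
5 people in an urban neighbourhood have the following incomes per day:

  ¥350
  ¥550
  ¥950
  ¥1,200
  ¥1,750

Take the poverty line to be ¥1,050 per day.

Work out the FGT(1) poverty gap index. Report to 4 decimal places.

Poor units: ¥350, ¥550, ¥950 (q = 3 of N = 5).
Gap ratios (z−y)/z: (1050−350)/1050 = 0.6667; (1050−550)/1050 = 0.4762; (1050−950)/1050 = 0.0952.
Σ = 1.238095. Dividing by the full population N = 5 gives P₁ = 0.2476.

0.2476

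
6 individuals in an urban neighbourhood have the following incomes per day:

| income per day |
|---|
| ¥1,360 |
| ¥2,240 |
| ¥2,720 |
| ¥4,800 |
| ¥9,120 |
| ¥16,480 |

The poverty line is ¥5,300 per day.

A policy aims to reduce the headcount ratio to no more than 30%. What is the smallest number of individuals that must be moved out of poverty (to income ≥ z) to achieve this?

4 of the 6 individuals are poor, so H = 4/6 = 0.667.
A headcount ratio of at most 30% allows at most ⌊0.30 × 6⌋ = 1 poor individuals.
So at least 4 − 1 = 3 must be lifted.

3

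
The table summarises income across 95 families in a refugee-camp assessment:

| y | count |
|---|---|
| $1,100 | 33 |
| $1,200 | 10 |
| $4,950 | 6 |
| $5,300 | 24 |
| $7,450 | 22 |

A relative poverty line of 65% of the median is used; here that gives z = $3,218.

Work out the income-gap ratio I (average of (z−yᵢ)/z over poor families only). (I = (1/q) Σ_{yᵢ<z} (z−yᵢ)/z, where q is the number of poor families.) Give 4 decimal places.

0.6509

Below z: 33×$1,100, 10×$1,200 (q = 43 of N = 95).
Shortfall ratios (z−y)/z: 0.6582 (×33), 0.6271 (×10); sum = 27.990677.
The income-gap ratio divides by q (the poor only): 27.990677 / 43 = 0.6509.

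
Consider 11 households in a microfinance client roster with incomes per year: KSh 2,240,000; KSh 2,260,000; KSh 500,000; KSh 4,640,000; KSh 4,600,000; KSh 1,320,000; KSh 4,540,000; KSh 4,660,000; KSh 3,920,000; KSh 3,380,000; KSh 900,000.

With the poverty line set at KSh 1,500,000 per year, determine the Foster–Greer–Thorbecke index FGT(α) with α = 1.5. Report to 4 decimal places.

0.0763

Incomes under z: KSh 500,000, KSh 900,000, KSh 1,320,000 (q = 3 of N = 11).
Gap ratios (z−y)/z: (1500000−500000)/1500000 = 0.6667; (1500000−900000)/1500000 = 0.4000; (1500000−1320000)/1500000 = 0.1200.
Raised to α = 1.5: 0.54433; 0.25298; 0.04157.
Sum = 0.838882; FGT(1.5) = 0.838882 / 11 = 0.0763.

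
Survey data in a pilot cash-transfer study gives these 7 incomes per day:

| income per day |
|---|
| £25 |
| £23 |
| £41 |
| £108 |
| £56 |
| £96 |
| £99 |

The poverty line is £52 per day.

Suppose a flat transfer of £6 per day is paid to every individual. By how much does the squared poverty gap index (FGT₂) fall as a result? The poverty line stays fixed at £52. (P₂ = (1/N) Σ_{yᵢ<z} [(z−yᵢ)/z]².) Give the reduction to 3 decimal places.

0.037

Before: below the line — £23, £25, £41; squared poverty gap index (FGT₂) = 0.08934.
After the £6 transfer: below the line — £29, £31, £47; squared poverty gap index (FGT₂) = 0.05257.
Reduction = 0.08934 − 0.05257 = 0.037.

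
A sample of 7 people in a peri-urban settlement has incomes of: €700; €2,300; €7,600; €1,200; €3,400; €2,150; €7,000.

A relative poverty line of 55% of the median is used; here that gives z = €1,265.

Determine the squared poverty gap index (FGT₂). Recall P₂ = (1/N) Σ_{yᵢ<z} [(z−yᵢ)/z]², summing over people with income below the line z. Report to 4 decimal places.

0.0289

Incomes under z: €700, €1,200 (q = 2 of N = 7).
Shortfall ratios: (1265−700)/1265 = 0.4466; (1265−1200)/1265 = 0.0514.
Squared: 0.1995; 0.0026.
Sum = 0.202128; P₂ = 0.202128 / 7 = 0.0289.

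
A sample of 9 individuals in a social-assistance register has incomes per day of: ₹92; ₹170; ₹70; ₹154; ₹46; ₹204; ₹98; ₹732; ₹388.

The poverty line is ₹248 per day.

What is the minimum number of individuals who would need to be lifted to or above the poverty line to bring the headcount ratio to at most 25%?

Currently q = 7 of N = 9 are below the line (H = 0.778).
A headcount ratio of at most 25% allows at most ⌊0.25 × 9⌋ = 2 poor individuals.
So at least 7 − 2 = 5 must be lifted.

5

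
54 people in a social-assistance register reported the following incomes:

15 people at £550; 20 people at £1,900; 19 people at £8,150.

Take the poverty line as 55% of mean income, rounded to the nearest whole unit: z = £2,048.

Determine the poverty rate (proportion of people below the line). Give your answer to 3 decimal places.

0.648

35 of the 54 people have income below £2,048.
H = 35/54 = 0.648.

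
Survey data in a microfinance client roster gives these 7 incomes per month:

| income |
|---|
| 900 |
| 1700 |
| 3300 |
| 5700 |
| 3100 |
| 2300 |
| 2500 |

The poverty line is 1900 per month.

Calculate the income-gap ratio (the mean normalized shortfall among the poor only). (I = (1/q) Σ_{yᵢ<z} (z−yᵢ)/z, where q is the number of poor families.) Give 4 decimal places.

Incomes under z: 900, 1700 (q = 2 of N = 7).
Shortfall ratios (z−y)/z: 0.5263, 0.1053; sum = 0.631579.
I averages over the q = 2 poor units only: 0.631579 / 2 = 0.3158.

0.3158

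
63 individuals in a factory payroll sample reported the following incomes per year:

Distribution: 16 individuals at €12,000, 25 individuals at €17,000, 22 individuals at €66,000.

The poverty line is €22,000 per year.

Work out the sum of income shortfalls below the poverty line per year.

Poor units: 16×€12,000, 25×€17,000 (q = 41 of N = 63).
Individual gaps: 16×(22000−12000) = 160000; 25×(22000−17000) = 125000.
Aggregate gap = €285,000.

€285,000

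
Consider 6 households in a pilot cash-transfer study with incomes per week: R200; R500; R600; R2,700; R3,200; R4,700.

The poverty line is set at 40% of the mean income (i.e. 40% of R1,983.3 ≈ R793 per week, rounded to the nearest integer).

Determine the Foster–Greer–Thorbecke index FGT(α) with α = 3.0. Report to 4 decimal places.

0.0805

Incomes under z: R200, R500, R600 (q = 3 of N = 6).
Normalized shortfalls: (793−200)/793 = 0.7478; (793−500)/793 = 0.3695; (793−600)/793 = 0.2434.
Raised to α = 3.0: 0.41816; 0.05044; 0.01442.
Sum = 0.483019; FGT(3.0) = 0.483019 / 6 = 0.0805.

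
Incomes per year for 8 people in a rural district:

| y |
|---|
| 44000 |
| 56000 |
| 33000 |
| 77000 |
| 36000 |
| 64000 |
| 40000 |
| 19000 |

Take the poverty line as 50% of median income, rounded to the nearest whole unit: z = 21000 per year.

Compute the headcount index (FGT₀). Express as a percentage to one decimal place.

12.5%

1 of the 8 people have income below 21000.
H = 1/8 = 12.5%.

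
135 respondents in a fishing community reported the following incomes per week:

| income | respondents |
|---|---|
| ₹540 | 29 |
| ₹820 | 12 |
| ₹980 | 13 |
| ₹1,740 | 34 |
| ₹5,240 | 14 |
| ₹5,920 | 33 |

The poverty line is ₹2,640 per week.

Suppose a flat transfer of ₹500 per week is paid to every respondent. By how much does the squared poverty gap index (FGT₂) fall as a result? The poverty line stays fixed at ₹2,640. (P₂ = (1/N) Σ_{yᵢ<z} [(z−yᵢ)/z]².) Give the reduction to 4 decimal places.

0.1200

Before: below the line — 29×₹540, 12×₹820, 13×₹980, 34×₹1,740; squared poverty gap index (FGT₂) = 0.245512.
After the ₹500 transfer: below the line — 29×₹1,040, 12×₹1,320, 13×₹1,480, 34×₹2,240; squared poverty gap index (FGT₂) = 0.125499.
Reduction = 0.245512 − 0.125499 = 0.1200.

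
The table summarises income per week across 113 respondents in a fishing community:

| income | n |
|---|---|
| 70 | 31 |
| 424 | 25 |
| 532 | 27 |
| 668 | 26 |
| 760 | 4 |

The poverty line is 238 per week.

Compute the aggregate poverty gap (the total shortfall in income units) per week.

5208

Below z: 31×70 (q = 31 of N = 113).
Individual gaps: 31×(238−70) = 5208.
Aggregate gap = 5208.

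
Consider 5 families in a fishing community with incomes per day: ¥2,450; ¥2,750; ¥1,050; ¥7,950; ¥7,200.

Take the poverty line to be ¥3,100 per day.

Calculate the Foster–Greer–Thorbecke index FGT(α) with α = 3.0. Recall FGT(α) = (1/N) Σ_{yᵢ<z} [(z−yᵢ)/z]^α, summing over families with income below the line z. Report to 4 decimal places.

Below the line: ¥1,050, ¥2,450, ¥2,750 (q = 3 of N = 5).
Gap ratios (z−y)/z: (3100−1050)/3100 = 0.6613; (3100−2450)/3100 = 0.2097; (3100−2750)/3100 = 0.1129.
Raised to α = 3.0: 0.28919; 0.00922; 0.00144.
Sum = 0.299843; FGT(3.0) = 0.299843 / 5 = 0.0600.

0.0600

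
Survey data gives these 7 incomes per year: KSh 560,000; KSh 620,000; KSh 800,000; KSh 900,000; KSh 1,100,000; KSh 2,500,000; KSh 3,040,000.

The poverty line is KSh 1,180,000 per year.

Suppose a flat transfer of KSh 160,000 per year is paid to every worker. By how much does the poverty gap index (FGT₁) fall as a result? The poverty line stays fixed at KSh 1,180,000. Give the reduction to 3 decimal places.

0.087

Before: below the line — KSh 560,000, KSh 620,000, KSh 800,000, KSh 900,000, KSh 1,100,000; poverty gap index (FGT₁) = 0.23245.
After the KSh 160,000 transfer: below the line — KSh 720,000, KSh 780,000, KSh 960,000, KSh 1,060,000; poverty gap index (FGT₁) = 0.14528.
Reduction = 0.23245 − 0.14528 = 0.087.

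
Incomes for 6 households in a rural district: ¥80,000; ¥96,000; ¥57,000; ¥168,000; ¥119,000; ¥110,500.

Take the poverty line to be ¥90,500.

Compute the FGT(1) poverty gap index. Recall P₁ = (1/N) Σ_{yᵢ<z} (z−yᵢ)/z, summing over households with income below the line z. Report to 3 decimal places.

Below the line: ¥57,000, ¥80,000 (q = 2 of N = 6).
Gap ratios (z−y)/z: (90500−57000)/90500 = 0.3702; (90500−80000)/90500 = 0.1160.
Σ = 0.486188. Dividing by the full population N = 6 gives P₁ = 0.081.

0.081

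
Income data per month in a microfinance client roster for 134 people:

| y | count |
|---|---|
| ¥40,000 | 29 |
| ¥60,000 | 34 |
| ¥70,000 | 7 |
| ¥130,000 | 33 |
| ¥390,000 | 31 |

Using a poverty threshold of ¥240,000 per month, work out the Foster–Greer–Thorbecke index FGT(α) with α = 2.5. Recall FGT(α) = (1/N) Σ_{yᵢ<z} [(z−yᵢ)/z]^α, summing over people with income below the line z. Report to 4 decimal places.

0.3179

Poor units: 29×¥40,000, 34×¥60,000, 7×¥70,000, 33×¥130,000 (q = 103 of N = 134).
Relative gaps: (240000−40000)/240000 = 0.8333 (×29); (240000−60000)/240000 = 0.7500 (×34); (240000−70000)/240000 = 0.7083 (×7); (240000−130000)/240000 = 0.4583 (×33).
Raised to α = 2.5: 0.63394 (×29); 0.48714 (×34); 0.42227 (×7); 0.14222 (×33).
Sum = 42.596043; FGT(2.5) = 42.596043 / 134 = 0.3179.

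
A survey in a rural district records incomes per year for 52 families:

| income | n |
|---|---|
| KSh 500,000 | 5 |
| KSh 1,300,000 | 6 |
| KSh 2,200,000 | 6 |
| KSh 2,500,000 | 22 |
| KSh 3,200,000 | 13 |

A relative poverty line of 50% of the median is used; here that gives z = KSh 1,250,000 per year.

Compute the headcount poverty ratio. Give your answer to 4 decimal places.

5 of the 52 families have income below KSh 1,250,000.
H = 5/52 = 0.0962.

0.0962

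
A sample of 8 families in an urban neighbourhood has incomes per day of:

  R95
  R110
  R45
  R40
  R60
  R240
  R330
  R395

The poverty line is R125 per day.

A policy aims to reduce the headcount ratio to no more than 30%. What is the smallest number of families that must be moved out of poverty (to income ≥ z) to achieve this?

3

Currently q = 5 of N = 8 are below the line (H = 0.625).
A headcount ratio of at most 30% allows at most ⌊0.30 × 8⌋ = 2 poor families.
So at least 5 − 2 = 3 must be lifted.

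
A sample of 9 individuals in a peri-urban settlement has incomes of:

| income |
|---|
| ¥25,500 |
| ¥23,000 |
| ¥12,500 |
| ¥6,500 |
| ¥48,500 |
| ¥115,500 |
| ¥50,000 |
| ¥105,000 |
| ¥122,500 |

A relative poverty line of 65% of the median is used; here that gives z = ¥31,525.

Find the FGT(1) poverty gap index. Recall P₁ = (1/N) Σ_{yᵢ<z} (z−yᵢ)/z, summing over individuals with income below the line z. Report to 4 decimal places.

Incomes under z: ¥6,500, ¥12,500, ¥23,000, ¥25,500 (q = 4 of N = 9).
Normalized shortfalls: (31525−6500)/31525 = 0.7938; (31525−12500)/31525 = 0.6035; (31525−23000)/31525 = 0.2704; (31525−25500)/31525 = 0.1911.
Σ = 1.858842. Dividing by the full population N = 9 gives P₁ = 0.2065.

0.2065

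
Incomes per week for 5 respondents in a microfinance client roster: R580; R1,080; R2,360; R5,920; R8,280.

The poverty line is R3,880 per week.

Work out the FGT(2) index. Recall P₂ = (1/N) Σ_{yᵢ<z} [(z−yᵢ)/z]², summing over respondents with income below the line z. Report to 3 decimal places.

0.280

Poor units: R580, R1,080, R2,360 (q = 3 of N = 5).
Normalized shortfalls: (3880−580)/3880 = 0.8505; (3880−1080)/3880 = 0.7216; (3880−2360)/3880 = 0.3918.
Squared: 0.7234; 0.5208; 0.1535.
Sum = 1.397625; P₂ = 1.397625 / 5 = 0.280.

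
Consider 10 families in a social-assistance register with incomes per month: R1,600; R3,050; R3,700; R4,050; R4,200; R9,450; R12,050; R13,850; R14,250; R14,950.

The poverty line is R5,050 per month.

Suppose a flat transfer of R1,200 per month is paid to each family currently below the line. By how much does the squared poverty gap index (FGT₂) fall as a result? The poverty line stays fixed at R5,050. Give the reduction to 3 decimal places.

Before: below the line — R1,600, R3,050, R3,700, R4,050, R4,200; squared poverty gap index (FGT₂) = 0.07626.
After the R1,200 transfer: below the line — R2,800, R4,250, R4,900; squared poverty gap index (FGT₂) = 0.02245.
Reduction = 0.07626 − 0.02245 = 0.054.

0.054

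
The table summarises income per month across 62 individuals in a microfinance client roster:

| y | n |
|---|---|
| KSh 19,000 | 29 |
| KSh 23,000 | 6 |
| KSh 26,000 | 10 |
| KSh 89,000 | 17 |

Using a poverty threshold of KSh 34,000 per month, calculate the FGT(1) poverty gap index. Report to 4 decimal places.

Incomes under z: 29×KSh 19,000, 6×KSh 23,000, 10×KSh 26,000 (q = 45 of N = 62).
Normalized shortfalls: (34000−19000)/34000 = 0.4412 (×29); (34000−23000)/34000 = 0.3235 (×6); (34000−26000)/34000 = 0.2353 (×10).
Sum of shortfalls = 17.088235; P₁ averages over all N: 17.088235 / 62 = 0.2756.

0.2756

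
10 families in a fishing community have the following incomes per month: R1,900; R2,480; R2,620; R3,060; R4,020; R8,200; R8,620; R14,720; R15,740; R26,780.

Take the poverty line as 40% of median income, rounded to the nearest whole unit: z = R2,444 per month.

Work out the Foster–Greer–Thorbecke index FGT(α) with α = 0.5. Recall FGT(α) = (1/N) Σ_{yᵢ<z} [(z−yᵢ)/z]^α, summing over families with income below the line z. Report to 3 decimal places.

Below the line: R1,900 (q = 1 of N = 10).
Relative gaps: (2444−1900)/2444 = 0.2226.
Raised to α = 0.5: 0.47179.
Sum = 0.471790; FGT(0.5) = 0.471790 / 10 = 0.047.

0.047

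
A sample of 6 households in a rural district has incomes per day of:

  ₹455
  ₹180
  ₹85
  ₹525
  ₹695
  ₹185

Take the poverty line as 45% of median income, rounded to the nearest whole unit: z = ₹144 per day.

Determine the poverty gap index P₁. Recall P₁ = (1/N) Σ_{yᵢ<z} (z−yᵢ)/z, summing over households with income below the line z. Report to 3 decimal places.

Poor units: ₹85 (q = 1 of N = 6).
Relative gaps: (144−85)/144 = 0.4097.
Σ = 0.409722. Dividing by the full population N = 6 gives P₁ = 0.068.

0.068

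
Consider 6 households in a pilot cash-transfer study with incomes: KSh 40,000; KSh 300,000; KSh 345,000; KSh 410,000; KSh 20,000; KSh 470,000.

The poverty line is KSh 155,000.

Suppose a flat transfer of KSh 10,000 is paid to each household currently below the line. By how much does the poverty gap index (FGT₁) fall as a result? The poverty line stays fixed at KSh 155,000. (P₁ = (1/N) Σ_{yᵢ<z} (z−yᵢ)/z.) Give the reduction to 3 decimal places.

0.022

Before: below the line — KSh 20,000, KSh 40,000; poverty gap index (FGT₁) = 0.26882.
After the KSh 10,000 transfer: below the line — KSh 30,000, KSh 50,000; poverty gap index (FGT₁) = 0.24731.
Reduction = 0.26882 − 0.24731 = 0.022.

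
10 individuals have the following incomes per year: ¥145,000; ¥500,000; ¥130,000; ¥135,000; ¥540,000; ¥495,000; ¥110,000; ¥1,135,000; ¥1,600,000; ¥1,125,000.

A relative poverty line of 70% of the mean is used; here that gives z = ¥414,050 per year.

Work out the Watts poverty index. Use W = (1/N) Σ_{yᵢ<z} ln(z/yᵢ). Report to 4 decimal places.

Below z: ¥110,000, ¥130,000, ¥135,000, ¥145,000 (q = 4 of N = 10).
ln(z/y) terms: ln(414050/110000) = 1.3255; ln(414050/130000) = 1.1585; ln(414050/135000) = 1.1207; ln(414050/145000) = 1.0493.
W = 4.653924 / 10 = 0.4654.

0.4654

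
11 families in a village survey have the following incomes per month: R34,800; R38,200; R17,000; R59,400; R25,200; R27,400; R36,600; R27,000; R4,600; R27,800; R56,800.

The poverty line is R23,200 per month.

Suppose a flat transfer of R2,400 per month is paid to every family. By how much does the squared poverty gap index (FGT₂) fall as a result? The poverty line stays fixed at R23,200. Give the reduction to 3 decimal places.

Before: below the line — R4,600, R17,000; squared poverty gap index (FGT₂) = 0.06493.
After the R2,400 transfer: below the line — R7,000, R19,400; squared poverty gap index (FGT₂) = 0.04677.
Reduction = 0.06493 − 0.04677 = 0.018.

0.018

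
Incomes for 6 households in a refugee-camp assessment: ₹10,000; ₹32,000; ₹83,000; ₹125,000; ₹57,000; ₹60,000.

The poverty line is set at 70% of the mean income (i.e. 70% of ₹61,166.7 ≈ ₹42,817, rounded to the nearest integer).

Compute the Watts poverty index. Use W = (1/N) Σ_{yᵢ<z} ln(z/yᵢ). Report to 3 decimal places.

Below the line: ₹10,000, ₹32,000 (q = 2 of N = 6).
Log gaps: ln(42817/10000) = 1.4544; ln(42817/32000) = 0.2912.
W = 1.745549 / 6 = 0.291.

0.291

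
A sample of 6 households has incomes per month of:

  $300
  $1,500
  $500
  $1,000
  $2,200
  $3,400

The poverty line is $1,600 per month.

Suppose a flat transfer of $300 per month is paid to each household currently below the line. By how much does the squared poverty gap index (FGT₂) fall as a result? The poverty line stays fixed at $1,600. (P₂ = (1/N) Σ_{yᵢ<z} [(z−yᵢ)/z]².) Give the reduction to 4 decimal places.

0.1003

Before: below the line — $300, $500, $1,000, $1,500; squared poverty gap index (FGT₂) = 0.212891.
After the $300 transfer: below the line — $600, $800, $1,300; squared poverty gap index (FGT₂) = 0.112630.
Reduction = 0.212891 − 0.112630 = 0.1003.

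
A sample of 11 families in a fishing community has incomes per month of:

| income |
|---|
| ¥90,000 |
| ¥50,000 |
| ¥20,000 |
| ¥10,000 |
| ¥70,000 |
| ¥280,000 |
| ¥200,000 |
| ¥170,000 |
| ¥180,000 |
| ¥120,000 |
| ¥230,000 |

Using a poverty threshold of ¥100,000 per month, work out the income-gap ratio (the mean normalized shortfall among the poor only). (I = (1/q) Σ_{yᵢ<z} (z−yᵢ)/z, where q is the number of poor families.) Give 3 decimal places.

Below z: ¥10,000, ¥20,000, ¥50,000, ¥70,000, ¥90,000 (q = 5 of N = 11).
Shortfall ratios (z−y)/z: 0.9000, 0.8000, 0.5000, 0.3000, 0.1000; sum = 2.600000.
The income-gap ratio divides by q (the poor only): 2.600000 / 5 = 0.520.

0.520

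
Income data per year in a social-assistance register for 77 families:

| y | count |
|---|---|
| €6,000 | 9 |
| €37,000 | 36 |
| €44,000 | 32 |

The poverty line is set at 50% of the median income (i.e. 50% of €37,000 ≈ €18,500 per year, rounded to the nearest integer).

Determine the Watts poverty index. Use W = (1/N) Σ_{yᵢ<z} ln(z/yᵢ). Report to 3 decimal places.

Below the line: 9×€6,000 (q = 9 of N = 77).
ln(z/y) terms: ln(18500/6000) = 1.1260 (×9).
W = 10.134101 / 77 = 0.132.

0.132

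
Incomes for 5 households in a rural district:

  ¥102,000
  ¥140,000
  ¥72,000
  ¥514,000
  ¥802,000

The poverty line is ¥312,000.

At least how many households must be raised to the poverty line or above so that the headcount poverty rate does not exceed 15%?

Currently q = 3 of N = 5 are below the line (H = 0.600).
A headcount ratio of at most 15% allows at most ⌊0.15 × 5⌋ = 0 poor households.
So at least 3 − 0 = 3 must be lifted.

3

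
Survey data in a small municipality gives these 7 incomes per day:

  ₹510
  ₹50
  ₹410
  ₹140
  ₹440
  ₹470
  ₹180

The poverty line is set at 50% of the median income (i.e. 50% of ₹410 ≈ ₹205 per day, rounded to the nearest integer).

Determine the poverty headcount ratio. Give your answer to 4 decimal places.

3 of the 7 workers have income below ₹205.
H = 3/7 = 0.4286.

0.4286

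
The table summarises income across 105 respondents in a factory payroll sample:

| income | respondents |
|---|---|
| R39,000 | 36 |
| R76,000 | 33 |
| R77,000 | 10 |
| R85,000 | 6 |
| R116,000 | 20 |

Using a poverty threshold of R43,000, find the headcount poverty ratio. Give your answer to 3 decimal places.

36 of the 105 respondents have income below R43,000.
H = 36/105 = 0.343.

0.343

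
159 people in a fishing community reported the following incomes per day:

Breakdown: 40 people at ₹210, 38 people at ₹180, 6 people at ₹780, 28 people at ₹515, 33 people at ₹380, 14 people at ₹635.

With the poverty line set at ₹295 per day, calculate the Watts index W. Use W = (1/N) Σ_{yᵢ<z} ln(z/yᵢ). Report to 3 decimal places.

0.204

Below z: 38×₹180, 40×₹210 (q = 78 of N = 159).
Log gaps: ln(295/180) = 0.4940 (×38); ln(295/210) = 0.3399 (×40).
W = 32.367416 / 159 = 0.204.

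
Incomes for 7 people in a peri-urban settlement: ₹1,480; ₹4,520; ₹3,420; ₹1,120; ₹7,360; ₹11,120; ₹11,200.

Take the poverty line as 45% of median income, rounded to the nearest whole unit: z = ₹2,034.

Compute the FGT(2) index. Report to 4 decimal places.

Incomes under z: ₹1,120, ₹1,480 (q = 2 of N = 7).
Normalized shortfalls: (2034−1120)/2034 = 0.4494; (2034−1480)/2034 = 0.2724.
Squared: 0.2019; 0.0742.
Sum = 0.276110; P₂ = 0.276110 / 7 = 0.0394.

0.0394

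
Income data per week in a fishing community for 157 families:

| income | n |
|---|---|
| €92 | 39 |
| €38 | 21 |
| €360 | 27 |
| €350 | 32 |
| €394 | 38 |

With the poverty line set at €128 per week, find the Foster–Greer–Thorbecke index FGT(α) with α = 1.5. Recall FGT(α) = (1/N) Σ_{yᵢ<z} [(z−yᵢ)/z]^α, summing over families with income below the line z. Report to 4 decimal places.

0.1159

Incomes under z: 21×€38, 39×€92 (q = 60 of N = 157).
Shortfall ratios: (128−38)/128 = 0.7031 (×21); (128−92)/128 = 0.2812 (×39).
Raised to α = 1.5: 0.58959 (×21); 0.14916 (×39).
Sum = 18.198411; FGT(1.5) = 18.198411 / 157 = 0.1159.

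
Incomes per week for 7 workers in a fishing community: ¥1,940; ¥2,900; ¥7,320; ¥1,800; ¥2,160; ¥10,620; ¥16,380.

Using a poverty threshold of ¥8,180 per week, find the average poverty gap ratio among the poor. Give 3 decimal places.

0.606

Incomes under z: ¥1,800, ¥1,940, ¥2,160, ¥2,900, ¥7,320 (q = 5 of N = 7).
Shortfall ratios (z−y)/z: 0.7800, 0.7628, 0.7359, 0.6455, 0.1051; sum = 3.029340.
The income-gap ratio divides by q (the poor only): 3.029340 / 5 = 0.606.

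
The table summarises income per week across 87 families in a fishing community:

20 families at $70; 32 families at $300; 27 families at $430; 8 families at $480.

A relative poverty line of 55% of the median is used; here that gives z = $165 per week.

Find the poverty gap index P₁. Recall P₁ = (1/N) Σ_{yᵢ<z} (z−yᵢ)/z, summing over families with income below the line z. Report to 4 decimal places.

Incomes under z: 20×$70 (q = 20 of N = 87).
Relative gaps: (165−70)/165 = 0.5758 (×20).
Σ = 11.515152. Dividing by the full population N = 87 gives P₁ = 0.1324.

0.1324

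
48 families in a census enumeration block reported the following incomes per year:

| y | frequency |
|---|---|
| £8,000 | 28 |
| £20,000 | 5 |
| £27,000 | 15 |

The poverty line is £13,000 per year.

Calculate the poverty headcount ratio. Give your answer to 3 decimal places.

0.583

28 of the 48 families have income below £13,000.
H = 28/48 = 0.583.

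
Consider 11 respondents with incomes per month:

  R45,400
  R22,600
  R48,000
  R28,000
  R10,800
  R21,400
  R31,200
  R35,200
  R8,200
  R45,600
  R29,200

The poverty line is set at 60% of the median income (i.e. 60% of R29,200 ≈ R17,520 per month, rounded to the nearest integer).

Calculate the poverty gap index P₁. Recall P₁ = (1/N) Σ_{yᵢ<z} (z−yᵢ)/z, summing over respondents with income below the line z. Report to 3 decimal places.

Below z: R8,200, R10,800 (q = 2 of N = 11).
Relative gaps: (17520−8200)/17520 = 0.5320; (17520−10800)/17520 = 0.3836.
Σ = 0.915525. Dividing by the full population N = 11 gives P₁ = 0.083.

0.083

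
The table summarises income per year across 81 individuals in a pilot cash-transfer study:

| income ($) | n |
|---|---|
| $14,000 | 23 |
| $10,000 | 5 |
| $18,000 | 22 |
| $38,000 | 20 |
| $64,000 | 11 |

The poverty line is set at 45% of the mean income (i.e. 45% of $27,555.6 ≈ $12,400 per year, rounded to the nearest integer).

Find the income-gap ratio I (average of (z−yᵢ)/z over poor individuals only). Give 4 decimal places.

Poor units: 5×$10,000 (q = 5 of N = 81).
Shortfall ratios (z−y)/z: 0.1935 (×5); sum = 0.967742.
The income-gap ratio divides by q (the poor only): 0.967742 / 5 = 0.1935.

0.1935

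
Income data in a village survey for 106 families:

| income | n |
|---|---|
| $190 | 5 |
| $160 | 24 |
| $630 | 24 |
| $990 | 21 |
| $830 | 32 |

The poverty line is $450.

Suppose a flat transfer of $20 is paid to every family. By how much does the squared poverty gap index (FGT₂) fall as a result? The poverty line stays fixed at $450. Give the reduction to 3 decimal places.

Before: below the line — 24×$160, 5×$190; squared poverty gap index (FGT₂) = 0.10978.
After the $20 transfer: below the line — 24×$180, 5×$210; squared poverty gap index (FGT₂) = 0.09493.
Reduction = 0.10978 − 0.09493 = 0.015.

0.015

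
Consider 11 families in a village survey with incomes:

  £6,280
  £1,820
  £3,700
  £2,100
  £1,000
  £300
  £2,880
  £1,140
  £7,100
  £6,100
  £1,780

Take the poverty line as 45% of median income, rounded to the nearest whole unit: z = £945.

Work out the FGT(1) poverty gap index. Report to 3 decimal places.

0.062

Below the line: £300 (q = 1 of N = 11).
Shortfall ratios: (945−300)/945 = 0.6825.
Σ = 0.682540. Dividing by the full population N = 11 gives P₁ = 0.062.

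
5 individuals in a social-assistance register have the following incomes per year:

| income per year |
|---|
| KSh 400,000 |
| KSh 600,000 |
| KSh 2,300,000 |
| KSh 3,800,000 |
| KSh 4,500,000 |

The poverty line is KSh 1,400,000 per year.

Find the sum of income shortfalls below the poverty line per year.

Below the line: KSh 400,000, KSh 600,000 (q = 2 of N = 5).
Individual gaps: 1400000−400000 = 1000000; 1400000−600000 = 800000.
Aggregate gap = KSh 1,800,000.

KSh 1,800,000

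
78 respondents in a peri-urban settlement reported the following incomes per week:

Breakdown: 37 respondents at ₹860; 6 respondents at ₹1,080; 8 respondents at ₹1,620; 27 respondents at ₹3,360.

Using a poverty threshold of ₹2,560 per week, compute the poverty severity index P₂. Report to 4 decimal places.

Poor units: 37×₹860, 6×₹1,080, 8×₹1,620 (q = 51 of N = 78).
Gap ratios (z−y)/z: (2560−860)/2560 = 0.6641 (×37); (2560−1080)/2560 = 0.5781 (×6); (2560−1620)/2560 = 0.3672 (×8).
Squared: 0.4410 (×37); 0.3342 (×6); 0.1348 (×8).
Sum = 19.400208; P₂ = 19.400208 / 78 = 0.2487.

0.2487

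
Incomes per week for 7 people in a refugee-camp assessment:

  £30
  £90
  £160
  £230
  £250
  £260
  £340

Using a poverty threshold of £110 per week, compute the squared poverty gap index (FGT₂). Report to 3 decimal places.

0.080

Below z: £30, £90 (q = 2 of N = 7).
Shortfall ratios: (110−30)/110 = 0.7273; (110−90)/110 = 0.1818.
Squared: 0.5289; 0.0331.
Sum = 0.561983; P₂ = 0.561983 / 7 = 0.080.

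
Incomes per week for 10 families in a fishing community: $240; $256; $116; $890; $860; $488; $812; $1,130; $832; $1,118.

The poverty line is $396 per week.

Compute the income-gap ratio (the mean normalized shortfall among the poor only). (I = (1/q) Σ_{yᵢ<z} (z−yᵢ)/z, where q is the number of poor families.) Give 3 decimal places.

0.485

Incomes under z: $116, $240, $256 (q = 3 of N = 10).
Shortfall ratios (z−y)/z: 0.7071, 0.3939, 0.3535; sum = 1.454545.
The income-gap ratio divides by q (the poor only): 1.454545 / 3 = 0.485.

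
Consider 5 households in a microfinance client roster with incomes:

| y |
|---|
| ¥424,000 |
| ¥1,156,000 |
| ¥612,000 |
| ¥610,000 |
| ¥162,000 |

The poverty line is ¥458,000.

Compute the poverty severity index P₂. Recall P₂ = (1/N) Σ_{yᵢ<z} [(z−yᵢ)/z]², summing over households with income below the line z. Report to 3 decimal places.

0.085

Poor units: ¥162,000, ¥424,000 (q = 2 of N = 5).
Relative gaps: (458000−162000)/458000 = 0.6463; (458000−424000)/458000 = 0.0742.
Squared: 0.4177; 0.0055.
Sum = 0.423199; P₂ = 0.423199 / 5 = 0.085.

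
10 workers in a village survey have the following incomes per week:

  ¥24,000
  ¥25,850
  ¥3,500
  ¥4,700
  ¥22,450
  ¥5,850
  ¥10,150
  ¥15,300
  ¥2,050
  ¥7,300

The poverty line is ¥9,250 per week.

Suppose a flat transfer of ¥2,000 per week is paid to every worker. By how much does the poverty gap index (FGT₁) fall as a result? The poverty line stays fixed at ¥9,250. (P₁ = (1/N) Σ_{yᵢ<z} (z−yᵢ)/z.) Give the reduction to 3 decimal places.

0.108

Before: below the line — ¥2,050, ¥3,500, ¥4,700, ¥5,850, ¥7,300; poverty gap index (FGT₁) = 0.24703.
After the ¥2,000 transfer: below the line — ¥4,050, ¥5,500, ¥6,700, ¥7,850; poverty gap index (FGT₁) = 0.13946.
Reduction = 0.24703 − 0.13946 = 0.108.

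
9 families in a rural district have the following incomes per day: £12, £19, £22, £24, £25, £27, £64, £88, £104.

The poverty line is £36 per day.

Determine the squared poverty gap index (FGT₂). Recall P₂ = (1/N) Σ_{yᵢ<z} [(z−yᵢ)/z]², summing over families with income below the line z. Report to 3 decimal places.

Below the line: £12, £19, £22, £24, £25, £27 (q = 6 of N = 9).
Shortfall ratios: (36−12)/36 = 0.6667; (36−19)/36 = 0.4722; (36−22)/36 = 0.3889; (36−24)/36 = 0.3333; (36−25)/36 = 0.3056; (36−27)/36 = 0.2500.
Squared: 0.4444; 0.2230; 0.1512; 0.1111; 0.0934; 0.0625.
Sum = 1.085648; P₂ = 1.085648 / 9 = 0.121.

0.121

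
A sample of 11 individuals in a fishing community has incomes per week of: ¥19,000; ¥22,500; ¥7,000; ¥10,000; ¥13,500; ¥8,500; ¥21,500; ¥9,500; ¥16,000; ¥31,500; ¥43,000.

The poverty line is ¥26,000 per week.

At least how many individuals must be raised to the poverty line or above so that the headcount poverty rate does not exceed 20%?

9 of the 11 individuals are poor, so H = 9/11 = 0.818.
A headcount ratio of at most 20% allows at most ⌊0.20 × 11⌋ = 2 poor individuals.
So at least 9 − 2 = 7 must be lifted.

7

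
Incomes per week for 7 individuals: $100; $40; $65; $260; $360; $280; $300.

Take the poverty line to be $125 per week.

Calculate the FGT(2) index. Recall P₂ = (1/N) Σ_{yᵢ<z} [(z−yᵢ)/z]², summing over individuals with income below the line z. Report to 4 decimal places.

Poor units: $40, $65, $100 (q = 3 of N = 7).
Normalized shortfalls: (125−40)/125 = 0.6800; (125−65)/125 = 0.4800; (125−100)/125 = 0.2000.
Squared: 0.4624; 0.2304; 0.0400.
Sum = 0.732800; P₂ = 0.732800 / 7 = 0.1047.

0.1047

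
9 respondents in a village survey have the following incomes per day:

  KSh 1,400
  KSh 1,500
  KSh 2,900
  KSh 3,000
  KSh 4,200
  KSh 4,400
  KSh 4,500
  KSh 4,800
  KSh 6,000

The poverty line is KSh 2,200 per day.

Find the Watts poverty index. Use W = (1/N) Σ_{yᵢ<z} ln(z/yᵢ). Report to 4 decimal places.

Incomes under z: KSh 1,400, KSh 1,500 (q = 2 of N = 9).
Log gaps: ln(2200/1400) = 0.4520; ln(2200/1500) = 0.3830.
W = 0.834977 / 9 = 0.0928.

0.0928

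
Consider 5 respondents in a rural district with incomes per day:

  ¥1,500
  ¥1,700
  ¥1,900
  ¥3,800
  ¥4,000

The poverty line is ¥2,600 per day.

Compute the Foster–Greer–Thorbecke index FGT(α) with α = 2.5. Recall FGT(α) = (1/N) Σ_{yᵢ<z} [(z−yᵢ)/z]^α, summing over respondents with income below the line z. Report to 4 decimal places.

Below the line: ¥1,500, ¥1,700, ¥1,900 (q = 3 of N = 5).
Gap ratios (z−y)/z: (2600−1500)/2600 = 0.4231; (2600−1700)/2600 = 0.3462; (2600−1900)/2600 = 0.2692.
Raised to α = 2.5: 0.11643; 0.07050; 0.03761.
Sum = 0.224534; FGT(2.5) = 0.224534 / 5 = 0.0449.

0.0449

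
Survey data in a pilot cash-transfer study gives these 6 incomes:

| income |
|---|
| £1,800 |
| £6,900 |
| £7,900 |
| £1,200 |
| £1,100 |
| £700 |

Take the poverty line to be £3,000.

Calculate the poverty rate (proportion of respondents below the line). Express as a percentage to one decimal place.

4 of the 6 respondents have income below £3,000.
H = 4/6 = 66.7%.

66.7%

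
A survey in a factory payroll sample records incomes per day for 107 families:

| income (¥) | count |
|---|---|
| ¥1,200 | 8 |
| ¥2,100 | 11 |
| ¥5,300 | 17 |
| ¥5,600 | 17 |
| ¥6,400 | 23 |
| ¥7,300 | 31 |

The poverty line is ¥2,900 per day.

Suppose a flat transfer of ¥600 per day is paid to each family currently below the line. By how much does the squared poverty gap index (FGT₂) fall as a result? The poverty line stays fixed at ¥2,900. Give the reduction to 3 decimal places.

Before: below the line — 8×¥1,200, 11×¥2,100; squared poverty gap index (FGT₂) = 0.03352.
After the ¥600 transfer: below the line — 8×¥1,800, 11×¥2,700; squared poverty gap index (FGT₂) = 0.01125.
Reduction = 0.03352 − 0.01125 = 0.022.

0.022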